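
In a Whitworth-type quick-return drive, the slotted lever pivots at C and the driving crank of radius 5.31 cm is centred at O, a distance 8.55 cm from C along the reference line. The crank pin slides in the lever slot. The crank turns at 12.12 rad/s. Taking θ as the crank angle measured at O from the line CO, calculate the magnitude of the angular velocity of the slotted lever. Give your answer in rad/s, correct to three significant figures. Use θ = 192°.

ω = 12.12 rad/s
Crank pin A relative to C: A = (d + r cosθ, r sinθ); lever angle φ = atan2(r sinθ, d + r cosθ).
Differentiating tanφ: φ̇ = rω(d cosθ + r)/(d² + r² + 2dr cosθ).
d² + r² + 2dr cosθ = |CA|² = 0.00124818 m²;  d cosθ + r = -0.030532 m.
|ω_lever| = |0.0531·12.12·-0.030532| / 0.00124818 = 15.742 rad/s.

15.7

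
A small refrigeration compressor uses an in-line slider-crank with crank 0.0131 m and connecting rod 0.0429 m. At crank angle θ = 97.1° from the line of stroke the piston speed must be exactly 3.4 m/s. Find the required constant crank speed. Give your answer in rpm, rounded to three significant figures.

2600

For an in-line slider-crank, |v_piston| = rω|sinθ|·[1 + r cosθ/√(L² − r² sin²θ)].
With r = 0.0131 m, L = 0.0429 m, θ = 97.1°: the bracketed kinematic factor |dx/dθ| = 0.012485 m.
ω = v/|dx/dθ| = 3.4/0.012485 = 272.33 rad/s.
N = 60ω/(2π) = 2600.6 rpm.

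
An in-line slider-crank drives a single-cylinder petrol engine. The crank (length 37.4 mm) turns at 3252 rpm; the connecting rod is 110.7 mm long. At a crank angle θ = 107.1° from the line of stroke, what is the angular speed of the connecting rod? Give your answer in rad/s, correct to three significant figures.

35.7

ω = 340.5 rad/s (converted from 3252 rpm).
The rod makes angle φ with the slider axis where L sinφ = r sinθ; differentiating, L cosφ·φ̇ = r ω cosθ.
L cosφ = √(L² − r² sin²θ) = 0.10477 m.
|ω_rod| = r ω |cosθ| / √(L² − r² sin²θ) = 0.0374·340.5·0.29404/0.10477 = 35.746 rad/s.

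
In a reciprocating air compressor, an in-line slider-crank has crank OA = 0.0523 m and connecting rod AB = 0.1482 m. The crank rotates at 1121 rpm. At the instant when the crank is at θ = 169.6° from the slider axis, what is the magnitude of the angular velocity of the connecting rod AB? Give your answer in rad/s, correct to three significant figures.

40.8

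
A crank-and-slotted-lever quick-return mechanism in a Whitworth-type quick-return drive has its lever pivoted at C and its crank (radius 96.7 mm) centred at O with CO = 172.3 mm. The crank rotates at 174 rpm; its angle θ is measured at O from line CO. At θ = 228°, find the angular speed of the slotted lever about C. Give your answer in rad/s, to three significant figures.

ω = 18.22 rad/s (from 174 rpm).
Crank pin A relative to C: A = (d + r cosθ, r sinθ); lever angle φ = atan2(r sinθ, d + r cosθ).
Differentiating tanφ: φ̇ = rω(d cosθ + r)/(d² + r² + 2dr cosθ).
d² + r² + 2dr cosθ = |CA|² = 0.0167409 m²;  d cosθ + r = -0.018591 m.
|ω_lever| = |0.0967·18.22·-0.018591| / 0.0167409 = 1.9567 rad/s.

1.96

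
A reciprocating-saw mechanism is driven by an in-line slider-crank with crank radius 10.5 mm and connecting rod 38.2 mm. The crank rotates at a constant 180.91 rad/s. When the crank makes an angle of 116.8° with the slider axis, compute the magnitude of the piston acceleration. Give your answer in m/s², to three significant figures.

ω = 180.9 rad/s
x(θ) = r cosθ + √(L² − r² sin²θ); with ω constant, a = ω²·d²x/dθ².
d²x/dθ² = −r cosθ − r²(cos2θ)/√u − r⁴ sin²2θ/(4u^{3/2}),  u = L² − r² sin²θ = 0.0013714 m².
Substituting r = 0.0105 m, L = 0.0382 m, θ = 116.8°: d²x/dθ² = +0.0064621 m.
a = ω²·d²x/dθ² = (180.9)²·(+0.0064621) = +211.5 m/s²;  |a| = 211.5 m/s².

211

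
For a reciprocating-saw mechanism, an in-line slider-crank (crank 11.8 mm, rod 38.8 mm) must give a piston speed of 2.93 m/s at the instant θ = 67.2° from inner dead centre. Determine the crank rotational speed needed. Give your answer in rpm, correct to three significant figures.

2290

For an in-line slider-crank, |v_piston| = rω|sinθ|·[1 + r cosθ/√(L² − r² sin²θ)].
With r = 0.0118 m, L = 0.0388 m, θ = 67.2°: the bracketed kinematic factor |dx/dθ| = 0.012214 m.
ω = v/|dx/dθ| = 2.93/0.012214 = 239.9 rad/s.
N = 60ω/(2π) = 2290.9 rpm.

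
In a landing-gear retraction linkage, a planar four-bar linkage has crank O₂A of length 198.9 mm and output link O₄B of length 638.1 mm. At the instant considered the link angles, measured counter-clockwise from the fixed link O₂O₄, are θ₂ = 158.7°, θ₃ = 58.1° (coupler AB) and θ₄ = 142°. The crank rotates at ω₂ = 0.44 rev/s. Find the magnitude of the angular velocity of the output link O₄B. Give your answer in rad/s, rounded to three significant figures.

ω₂ = 2.765 rad/s (from 0.44 rev/s).
Differentiating the loop-closure r₂e^{iθ₂}+r₃e^{iθ₃}=r₁+r₄e^{iθ₄} gives r₂ω₂e^{iθ₂}+r₃ω₃e^{iθ₃}=r₄ω₄e^{iθ₄}.
Eliminating the other unknown: ω₄ = r₂ω₂ sin(θ₂−θ₃) / [r₄ sin(θ₄−θ₃)].
Numerator sine = +0.98294; denominator sine = +0.99434.
Result = 0.1989·2.765·(+0.98294) / (0.6381·(+0.99434)) = +0.85186 rad/s; magnitude 0.85186 rad/s.

0.852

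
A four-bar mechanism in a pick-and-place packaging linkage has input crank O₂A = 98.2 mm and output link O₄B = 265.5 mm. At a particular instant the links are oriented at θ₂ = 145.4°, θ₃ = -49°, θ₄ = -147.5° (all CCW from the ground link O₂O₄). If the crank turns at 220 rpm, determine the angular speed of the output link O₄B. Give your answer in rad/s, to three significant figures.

ω₂ = 23.04 rad/s (from 220 rpm).
Differentiating the loop-closure r₂e^{iθ₂}+r₃e^{iθ₃}=r₁+r₄e^{iθ₄} gives r₂ω₂e^{iθ₂}+r₃ω₃e^{iθ₃}=r₄ω₄e^{iθ₄}.
Eliminating the other unknown: ω₄ = r₂ω₂ sin(θ₂−θ₃) / [r₄ sin(θ₄−θ₃)].
Numerator sine = -0.24869; denominator sine = -0.98902.
Result = 0.0982·23.04·(-0.24869) / (0.2655·(-0.98902)) = +2.1427 rad/s; magnitude 2.1427 rad/s.

2.14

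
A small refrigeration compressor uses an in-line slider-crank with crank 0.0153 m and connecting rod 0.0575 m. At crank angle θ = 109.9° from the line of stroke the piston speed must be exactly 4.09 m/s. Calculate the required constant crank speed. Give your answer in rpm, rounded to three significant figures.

2990

For an in-line slider-crank, |v_piston| = rω|sinθ|·[1 + r cosθ/√(L² − r² sin²θ)].
With r = 0.0153 m, L = 0.0575 m, θ = 109.9°: the bracketed kinematic factor |dx/dθ| = 0.013041 m.
ω = v/|dx/dθ| = 4.09/0.013041 = 313.64 rad/s.
N = 60ω/(2π) = 2995 rpm.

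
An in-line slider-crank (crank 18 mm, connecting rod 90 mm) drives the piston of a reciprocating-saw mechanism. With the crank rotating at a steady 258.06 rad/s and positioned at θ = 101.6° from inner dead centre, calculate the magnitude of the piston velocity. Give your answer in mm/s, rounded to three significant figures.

4360

ω = 258.1 rad/s
For an in-line slider-crank, x = r cosθ + √(L² − r² sin²θ), so v = −rω sinθ·[1 + r cosθ/√(L² − r² sin²θ)].
With r = 0.018 m, L = 0.09 m, θ = 101.6°: √(L² − r² sin²θ) = 0.088256 m.
v = −0.018·258.1·0.97958·[1 + 0.018·-0.20108/0.088256] = -4.3636 m/s.
|v| = 4.3636 m/s = 4363.6 mm/s.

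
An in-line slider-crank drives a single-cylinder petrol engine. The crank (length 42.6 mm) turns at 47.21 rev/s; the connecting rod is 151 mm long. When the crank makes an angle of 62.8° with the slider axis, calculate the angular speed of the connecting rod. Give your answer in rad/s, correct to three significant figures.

ω = 296.6 rad/s (converted from 47.21 rev/s).
The rod makes angle φ with the slider axis where L sinφ = r sinθ; differentiating, L cosφ·φ̇ = r ω cosθ.
L cosφ = √(L² − r² sin²θ) = 0.14617 m.
|ω_rod| = r ω |cosθ| / √(L² − r² sin²θ) = 0.0426·296.6·0.45710/0.14617 = 39.516 rad/s.

39.5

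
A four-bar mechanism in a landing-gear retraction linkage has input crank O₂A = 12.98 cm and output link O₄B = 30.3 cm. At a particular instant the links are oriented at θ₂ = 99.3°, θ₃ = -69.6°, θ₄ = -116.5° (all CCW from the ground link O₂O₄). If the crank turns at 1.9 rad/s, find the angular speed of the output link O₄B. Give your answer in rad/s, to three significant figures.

ω₂ = 1.9 rad/s
Differentiating the loop-closure r₂e^{iθ₂}+r₃e^{iθ₃}=r₁+r₄e^{iθ₄} gives r₂ω₂e^{iθ₂}+r₃ω₃e^{iθ₃}=r₄ω₄e^{iθ₄}.
Eliminating the other unknown: ω₄ = r₂ω₂ sin(θ₂−θ₃) / [r₄ sin(θ₄−θ₃)].
Numerator sine = +0.19252; denominator sine = -0.73016.
Result = 0.1298·1.9·(+0.19252) / (0.303·(-0.73016)) = -0.21461 rad/s; magnitude 0.21461 rad/s.

0.215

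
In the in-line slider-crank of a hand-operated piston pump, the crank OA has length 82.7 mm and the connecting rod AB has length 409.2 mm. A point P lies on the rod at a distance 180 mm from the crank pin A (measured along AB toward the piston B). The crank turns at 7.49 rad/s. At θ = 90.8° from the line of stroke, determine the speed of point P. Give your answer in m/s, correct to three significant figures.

ω = 7.49 rad/s.  Crank-pin speed |V_A| = rω = 0.61942 m/s, perpendicular to OA.
Rod angle: sinφ = −(r/L) sinθ ⇒ φ = -11.659°; ω_rod = −rω cosθ/√(L²−r²sin²θ) = +0.02158 rad/s.
V_P = V_A + ω_rod × AP, with AP = 0.18 m along the rod.
Components: V_Px = −rω sinθ − a·ω_rod·sinφ = -0.61858 m/s;  V_Py = rω cosθ + a·ω_rod·cosφ = -0.0048442 m/s.
|V_P| = √(V_Px² + V_Py²) = 0.6186 m/s.

0.619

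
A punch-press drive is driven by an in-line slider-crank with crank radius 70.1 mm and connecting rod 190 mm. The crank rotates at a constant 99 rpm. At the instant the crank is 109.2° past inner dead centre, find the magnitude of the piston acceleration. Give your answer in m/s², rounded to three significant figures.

4.76

ω = 2π·99/60 = 10.37 rad/s
x(θ) = r cosθ + √(L² − r² sin²θ); with ω constant, a = ω²·d²x/dθ².
d²x/dθ² = −r cosθ − r²(cos2θ)/√u − r⁴ sin²2θ/(4u^{3/2}),  u = L² − r² sin²θ = 0.0317175 m².
Substituting r = 0.0701 m, L = 0.19 m, θ = 109.2°: d²x/dθ² = +0.044265 m.
a = ω²·d²x/dθ² = (10.37)²·(+0.044265) = +4.7576 m/s²;  |a| = 4.7576 m/s².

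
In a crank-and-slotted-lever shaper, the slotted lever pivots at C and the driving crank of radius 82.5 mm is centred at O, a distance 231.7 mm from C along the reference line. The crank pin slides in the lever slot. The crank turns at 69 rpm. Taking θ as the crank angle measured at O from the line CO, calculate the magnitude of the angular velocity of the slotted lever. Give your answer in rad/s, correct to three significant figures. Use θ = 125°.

0.779

ω = 7.226 rad/s (from 69 rpm).
Crank pin A relative to C: A = (d + r cosθ, r sinθ); lever angle φ = atan2(r sinθ, d + r cosθ).
Differentiating tanφ: φ̇ = rω(d cosθ + r)/(d² + r² + 2dr cosθ).
d² + r² + 2dr cosθ = |CA|² = 0.038563 m²;  d cosθ + r = -0.050398 m.
|ω_lever| = |0.0825·7.226·-0.050398| / 0.038563 = 0.77906 rad/s.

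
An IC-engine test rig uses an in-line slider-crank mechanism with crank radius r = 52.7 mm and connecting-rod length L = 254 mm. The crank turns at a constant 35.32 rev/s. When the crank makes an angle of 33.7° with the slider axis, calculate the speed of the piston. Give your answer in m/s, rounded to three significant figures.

ω = 2π·35.3 = 221.9 rad/s
For an in-line slider-crank, x = r cosθ + √(L² − r² sin²θ), so v = −rω sinθ·[1 + r cosθ/√(L² − r² sin²θ)].
With r = 0.0527 m, L = 0.254 m, θ = 33.7°: √(L² − r² sin²θ) = 0.25231 m.
v = −0.0527·221.9·0.55484·[1 + 0.0527·0.83195/0.25231] = -7.6167 m/s.
|v| = 7.6167 m/s.

7.62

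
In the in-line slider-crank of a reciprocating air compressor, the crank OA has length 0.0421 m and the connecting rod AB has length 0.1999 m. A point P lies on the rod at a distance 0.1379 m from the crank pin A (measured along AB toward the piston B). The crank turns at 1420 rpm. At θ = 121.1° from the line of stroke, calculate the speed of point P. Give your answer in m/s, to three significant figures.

5.05

ω = 148.7 rad/s.  Crank-pin speed |V_A| = rω = 6.2604 m/s, perpendicular to OA.
Rod angle: sinφ = −(r/L) sinθ ⇒ φ = -10.389°; ω_rod = −rω cosθ/√(L²−r²sin²θ) = +16.446 rad/s.
V_P = V_A + ω_rod × AP, with AP = 0.1379 m along the rod.
Components: V_Px = −rω sinθ − a·ω_rod·sinφ = -4.9516 m/s;  V_Py = rω cosθ + a·ω_rod·cosφ = -1.0029 m/s.
|V_P| = √(V_Px² + V_Py²) = 5.0521 m/s.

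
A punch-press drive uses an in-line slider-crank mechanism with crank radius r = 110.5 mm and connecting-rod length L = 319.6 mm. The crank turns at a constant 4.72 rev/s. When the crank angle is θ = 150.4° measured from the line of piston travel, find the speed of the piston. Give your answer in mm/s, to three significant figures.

ω = 2π·4.72 = 29.66 rad/s
For an in-line slider-crank, x = r cosθ + √(L² − r² sin²θ), so v = −rω sinθ·[1 + r cosθ/√(L² − r² sin²θ)].
With r = 0.1105 m, L = 0.3196 m, θ = 150.4°: √(L² − r² sin²θ) = 0.3149 m.
v = −0.1105·29.66·0.49394·[1 + 0.1105·-0.86949/0.3149] = -1.1248 m/s.
|v| = 1.1248 m/s = 1124.8 mm/s.

1120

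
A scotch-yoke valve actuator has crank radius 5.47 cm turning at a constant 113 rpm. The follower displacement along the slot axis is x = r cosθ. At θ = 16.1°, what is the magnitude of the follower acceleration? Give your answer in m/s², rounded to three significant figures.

7.36

ω = 11.83 rad/s (from 113 rpm).
x = r cosθ ⇒ ẍ = −rω² cosθ (ω constant).
|a| = rω²|cosθ| = 0.0547·(11.83)²·|cos 16.1°| = 7.3591 m/s².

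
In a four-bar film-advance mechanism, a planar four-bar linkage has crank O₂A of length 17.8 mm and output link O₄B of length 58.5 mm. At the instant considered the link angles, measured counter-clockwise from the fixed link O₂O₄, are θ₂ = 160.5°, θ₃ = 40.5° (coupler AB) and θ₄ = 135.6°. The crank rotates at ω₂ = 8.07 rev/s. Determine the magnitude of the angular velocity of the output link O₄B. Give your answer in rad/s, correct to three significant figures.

ω₂ = 50.71 rad/s (from 8.07 rev/s).
Differentiating the loop-closure r₂e^{iθ₂}+r₃e^{iθ₃}=r₁+r₄e^{iθ₄} gives r₂ω₂e^{iθ₂}+r₃ω₃e^{iθ₃}=r₄ω₄e^{iθ₄}.
Eliminating the other unknown: ω₄ = r₂ω₂ sin(θ₂−θ₃) / [r₄ sin(θ₄−θ₃)].
Numerator sine = +0.86603; denominator sine = +0.99604.
Result = 0.0178·50.71·(+0.86603) / (0.0585·(+0.99604)) = +13.414 rad/s; magnitude 13.414 rad/s.

13.4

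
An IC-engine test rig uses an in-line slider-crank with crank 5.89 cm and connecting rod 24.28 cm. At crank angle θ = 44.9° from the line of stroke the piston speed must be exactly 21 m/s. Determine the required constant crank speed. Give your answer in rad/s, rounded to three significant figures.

430

For an in-line slider-crank, |v_piston| = rω|sinθ|·[1 + r cosθ/√(L² − r² sin²θ)].
With r = 0.0589 m, L = 0.2428 m, θ = 44.9°: the bracketed kinematic factor |dx/dθ| = 0.048827 m.
ω = v/|dx/dθ| = 21/0.048827 = 430.09 rad/s.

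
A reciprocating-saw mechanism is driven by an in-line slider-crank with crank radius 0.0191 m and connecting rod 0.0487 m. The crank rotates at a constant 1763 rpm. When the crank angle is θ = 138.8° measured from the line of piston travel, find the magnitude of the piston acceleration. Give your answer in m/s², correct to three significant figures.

444

ω = 2π·1763/60 = 184.6 rad/s
x(θ) = r cosθ + √(L² − r² sin²θ); with ω constant, a = ω²·d²x/dθ².
d²x/dθ² = −r cosθ − r²(cos2θ)/√u − r⁴ sin²2θ/(4u^{3/2}),  u = L² − r² sin²θ = 0.00221341 m².
Substituting r = 0.0191 m, L = 0.0487 m, θ = 138.8°: d²x/dθ² = +0.013032 m.
a = ω²·d²x/dθ² = (184.6)²·(+0.013032) = +444.18 m/s²;  |a| = 444.18 m/s².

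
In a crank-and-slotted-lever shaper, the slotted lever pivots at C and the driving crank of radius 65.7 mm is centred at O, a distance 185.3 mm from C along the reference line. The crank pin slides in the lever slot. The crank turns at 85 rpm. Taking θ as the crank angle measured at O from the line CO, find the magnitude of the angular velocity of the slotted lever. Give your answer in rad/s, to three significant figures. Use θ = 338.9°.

ω = 8.901 rad/s (from 85 rpm).
Crank pin A relative to C: A = (d + r cosθ, r sinθ); lever angle φ = atan2(r sinθ, d + r cosθ).
Differentiating tanφ: φ̇ = rω(d cosθ + r)/(d² + r² + 2dr cosθ).
d² + r² + 2dr cosθ = |CA|² = 0.0613685 m²;  d cosθ + r = +0.23858 m.
|ω_lever| = |0.0657·8.901·+0.23858| / 0.0613685 = 2.2735 rad/s.

2.27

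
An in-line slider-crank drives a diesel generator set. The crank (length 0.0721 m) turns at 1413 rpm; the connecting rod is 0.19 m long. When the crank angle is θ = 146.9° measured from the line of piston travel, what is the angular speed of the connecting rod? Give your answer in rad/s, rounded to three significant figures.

ω = 148 rad/s (converted from 1413 rpm).
The rod makes angle φ with the slider axis where L sinφ = r sinθ; differentiating, L cosφ·φ̇ = r ω cosθ.
L cosφ = √(L² − r² sin²θ) = 0.18588 m.
|ω_rod| = r ω |cosθ| / √(L² − r² sin²θ) = 0.0721·148·0.83772/0.18588 = 48.082 rad/s.

48.1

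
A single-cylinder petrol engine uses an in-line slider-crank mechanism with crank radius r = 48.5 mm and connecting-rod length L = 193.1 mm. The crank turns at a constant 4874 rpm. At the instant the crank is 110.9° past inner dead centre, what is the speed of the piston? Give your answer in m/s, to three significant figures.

21.0

ω = 2π·4874/60 = 510.4 rad/s
For an in-line slider-crank, x = r cosθ + √(L² − r² sin²θ), so v = −rω sinθ·[1 + r cosθ/√(L² − r² sin²θ)].
With r = 0.0485 m, L = 0.1931 m, θ = 110.9°: √(L² − r² sin²θ) = 0.18771 m.
v = −0.0485·510.4·0.93420·[1 + 0.0485·-0.35674/0.18771] = -20.994 m/s.
|v| = 20.994 m/s.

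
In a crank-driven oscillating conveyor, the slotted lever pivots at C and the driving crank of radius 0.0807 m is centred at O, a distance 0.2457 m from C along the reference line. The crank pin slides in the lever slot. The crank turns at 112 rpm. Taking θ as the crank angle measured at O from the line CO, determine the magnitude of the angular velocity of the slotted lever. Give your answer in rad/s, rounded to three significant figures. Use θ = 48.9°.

ω = 11.73 rad/s (from 112 rpm).
Crank pin A relative to C: A = (d + r cosθ, r sinθ); lever angle φ = atan2(r sinθ, d + r cosθ).
Differentiating tanφ: φ̇ = rω(d cosθ + r)/(d² + r² + 2dr cosθ).
d² + r² + 2dr cosθ = |CA|² = 0.0929498 m²;  d cosθ + r = +0.24222 m.
|ω_lever| = |0.0807·11.73·+0.24222| / 0.0929498 = 2.4665 rad/s.

2.47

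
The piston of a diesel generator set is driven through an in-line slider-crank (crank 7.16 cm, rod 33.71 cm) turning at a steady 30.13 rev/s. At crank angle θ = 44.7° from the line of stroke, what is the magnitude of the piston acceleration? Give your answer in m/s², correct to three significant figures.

1840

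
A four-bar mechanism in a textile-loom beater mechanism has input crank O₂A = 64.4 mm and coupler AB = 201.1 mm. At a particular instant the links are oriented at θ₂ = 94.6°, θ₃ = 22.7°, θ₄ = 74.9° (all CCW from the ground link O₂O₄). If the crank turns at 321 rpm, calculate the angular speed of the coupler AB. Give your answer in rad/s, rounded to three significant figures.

4.59

ω₂ = 33.62 rad/s (from 321 rpm).
Differentiating the loop-closure r₂e^{iθ₂}+r₃e^{iθ₃}=r₁+r₄e^{iθ₄} gives r₂ω₂e^{iθ₂}+r₃ω₃e^{iθ₃}=r₄ω₄e^{iθ₄}.
Eliminating the other unknown: ω₃ = r₂ω₂ sin(θ₄−θ₂) / [r₃ sin(θ₃−θ₄)].
Numerator sine = -0.33710; denominator sine = -0.79016.
Result = 0.0644·33.62·(-0.33710) / (0.2011·(-0.79016)) = +4.5925 rad/s; magnitude 4.5925 rad/s.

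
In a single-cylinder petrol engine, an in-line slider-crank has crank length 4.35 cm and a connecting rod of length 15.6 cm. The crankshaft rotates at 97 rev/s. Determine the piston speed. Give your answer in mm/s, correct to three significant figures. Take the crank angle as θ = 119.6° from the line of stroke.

19800

ω = 2π·97 = 609.5 rad/s
For an in-line slider-crank, x = r cosθ + √(L² − r² sin²θ), so v = −rω sinθ·[1 + r cosθ/√(L² − r² sin²θ)].
With r = 0.0435 m, L = 0.156 m, θ = 119.6°: √(L² − r² sin²θ) = 0.15135 m.
v = −0.0435·609.5·0.86949·[1 + 0.0435·-0.49394/0.15135] = -19.779 m/s.
|v| = 19.779 m/s = 19779 mm/s.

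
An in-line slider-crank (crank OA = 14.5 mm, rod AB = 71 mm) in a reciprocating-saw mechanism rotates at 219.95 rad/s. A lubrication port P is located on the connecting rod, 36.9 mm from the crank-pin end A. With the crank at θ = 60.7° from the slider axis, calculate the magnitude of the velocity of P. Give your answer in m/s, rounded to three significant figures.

3.02

ω = 219.9 rad/s.  Crank-pin speed |V_A| = rω = 3.1893 m/s, perpendicular to OA.
Rod angle: sinφ = −(r/L) sinθ ⇒ φ = -10.259°; ω_rod = −rω cosθ/√(L²−r²sin²θ) = -22.34 rad/s.
V_P = V_A + ω_rod × AP, with AP = 0.0369 m along the rod.
Components: V_Px = −rω sinθ − a·ω_rod·sinφ = -2.9281 m/s;  V_Py = rω cosθ + a·ω_rod·cosφ = +0.74961 m/s.
|V_P| = √(V_Px² + V_Py²) = 3.0225 m/s.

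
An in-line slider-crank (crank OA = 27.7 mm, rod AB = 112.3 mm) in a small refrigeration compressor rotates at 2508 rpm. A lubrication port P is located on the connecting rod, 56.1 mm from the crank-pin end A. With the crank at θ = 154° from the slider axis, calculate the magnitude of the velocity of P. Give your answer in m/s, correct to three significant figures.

4.33

ω = 262.6 rad/s.  Crank-pin speed |V_A| = rω = 7.275 m/s, perpendicular to OA.
Rod angle: sinφ = −(r/L) sinθ ⇒ φ = -6.207°; ω_rod = −rω cosθ/√(L²−r²sin²θ) = +58.569 rad/s.
V_P = V_A + ω_rod × AP, with AP = 0.0561 m along the rod.
Components: V_Px = −rω sinθ − a·ω_rod·sinφ = -2.8339 m/s;  V_Py = rω cosθ + a·ω_rod·cosφ = -3.2723 m/s.
|V_P| = √(V_Px² + V_Py²) = 4.3288 m/s.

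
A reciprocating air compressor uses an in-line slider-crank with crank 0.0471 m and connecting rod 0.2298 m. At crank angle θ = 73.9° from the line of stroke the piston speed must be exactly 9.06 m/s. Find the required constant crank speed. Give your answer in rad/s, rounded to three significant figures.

189

For an in-line slider-crank, |v_piston| = rω|sinθ|·[1 + r cosθ/√(L² − r² sin²θ)].
With r = 0.0471 m, L = 0.2298 m, θ = 73.9°: the bracketed kinematic factor |dx/dθ| = 0.047876 m.
ω = v/|dx/dθ| = 9.06/0.047876 = 189.24 rad/s.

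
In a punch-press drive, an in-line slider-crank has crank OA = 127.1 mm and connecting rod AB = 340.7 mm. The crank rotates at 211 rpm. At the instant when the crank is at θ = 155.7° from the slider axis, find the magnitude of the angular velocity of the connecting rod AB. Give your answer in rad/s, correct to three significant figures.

7.60

ω = 22.1 rad/s (converted from 211 rpm).
The rod makes angle φ with the slider axis where L sinφ = r sinθ; differentiating, L cosφ·φ̇ = r ω cosθ.
L cosφ = √(L² − r² sin²θ) = 0.33666 m.
|ω_rod| = r ω |cosθ| / √(L² − r² sin²θ) = 0.1271·22.1·0.91140/0.33666 = 7.6028 rad/s.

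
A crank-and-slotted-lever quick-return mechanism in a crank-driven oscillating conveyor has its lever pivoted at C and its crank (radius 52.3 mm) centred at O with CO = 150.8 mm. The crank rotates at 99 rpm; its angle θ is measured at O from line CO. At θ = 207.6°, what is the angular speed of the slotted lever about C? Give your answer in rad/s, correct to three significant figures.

ω = 10.37 rad/s (from 99 rpm).
Crank pin A relative to C: A = (d + r cosθ, r sinθ); lever angle φ = atan2(r sinθ, d + r cosθ).
Differentiating tanφ: φ̇ = rω(d cosθ + r)/(d² + r² + 2dr cosθ).
d² + r² + 2dr cosθ = |CA|² = 0.0114972 m²;  d cosθ + r = -0.081339 m.
|ω_lever| = |0.0523·10.37·-0.081339| / 0.0114972 = 3.836 rad/s.

3.84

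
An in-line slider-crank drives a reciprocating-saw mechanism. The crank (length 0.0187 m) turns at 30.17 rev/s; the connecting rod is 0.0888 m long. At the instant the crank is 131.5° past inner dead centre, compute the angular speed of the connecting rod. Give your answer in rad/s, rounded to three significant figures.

26.8

ω = 189.6 rad/s (converted from 30.17 rev/s).
The rod makes angle φ with the slider axis where L sinφ = r sinθ; differentiating, L cosφ·φ̇ = r ω cosθ.
L cosφ = √(L² − r² sin²θ) = 0.087689 m.
|ω_rod| = r ω |cosθ| / √(L² − r² sin²θ) = 0.0187·189.6·0.66262/0.087689 = 26.787 rad/s.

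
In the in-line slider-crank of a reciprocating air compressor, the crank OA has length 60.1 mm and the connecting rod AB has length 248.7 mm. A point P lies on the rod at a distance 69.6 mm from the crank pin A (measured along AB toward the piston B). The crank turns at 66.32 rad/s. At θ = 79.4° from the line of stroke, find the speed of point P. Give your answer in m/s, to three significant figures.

ω = 66.32 rad/s.  Crank-pin speed |V_A| = rω = 3.9858 m/s, perpendicular to OA.
Rod angle: sinφ = −(r/L) sinθ ⇒ φ = -13.741°; ω_rod = −rω cosθ/√(L²−r²sin²θ) = -3.035 rad/s.
V_P = V_A + ω_rod × AP, with AP = 0.0696 m along the rod.
Components: V_Px = −rω sinθ − a·ω_rod·sinφ = -3.968 m/s;  V_Py = rω cosθ + a·ω_rod·cosφ = +0.52801 m/s.
|V_P| = √(V_Px² + V_Py²) = 4.003 m/s.

4.00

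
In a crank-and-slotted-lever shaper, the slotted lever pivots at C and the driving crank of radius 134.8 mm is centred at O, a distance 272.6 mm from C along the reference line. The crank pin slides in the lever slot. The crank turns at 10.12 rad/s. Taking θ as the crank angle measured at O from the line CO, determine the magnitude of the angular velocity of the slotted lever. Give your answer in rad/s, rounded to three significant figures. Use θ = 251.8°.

ω = 10.12 rad/s
Crank pin A relative to C: A = (d + r cosθ, r sinθ); lever angle φ = atan2(r sinθ, d + r cosθ).
Differentiating tanφ: φ̇ = rω(d cosθ + r)/(d² + r² + 2dr cosθ).
d² + r² + 2dr cosθ = |CA|² = 0.0695274 m²;  d cosθ + r = +0.049658 m.
|ω_lever| = |0.1348·10.12·+0.049658| / 0.0695274 = 0.97431 rad/s.

0.974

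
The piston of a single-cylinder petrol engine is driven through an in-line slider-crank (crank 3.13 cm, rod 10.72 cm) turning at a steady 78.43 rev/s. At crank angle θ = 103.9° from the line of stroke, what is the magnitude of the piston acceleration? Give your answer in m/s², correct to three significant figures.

ω = 2π·78.4 = 492.8 rad/s
x(θ) = r cosθ + √(L² − r² sin²θ); with ω constant, a = ω²·d²x/dθ².
d²x/dθ² = −r cosθ − r²(cos2θ)/√u − r⁴ sin²2θ/(4u^{3/2}),  u = L² − r² sin²θ = 0.0105687 m².
Substituting r = 0.0313 m, L = 0.1072 m, θ = 103.9°: d²x/dθ² = +0.015901 m.
a = ω²·d²x/dθ² = (492.8)²·(+0.015901) = +3861.4 m/s²;  |a| = 3861.4 m/s².

3860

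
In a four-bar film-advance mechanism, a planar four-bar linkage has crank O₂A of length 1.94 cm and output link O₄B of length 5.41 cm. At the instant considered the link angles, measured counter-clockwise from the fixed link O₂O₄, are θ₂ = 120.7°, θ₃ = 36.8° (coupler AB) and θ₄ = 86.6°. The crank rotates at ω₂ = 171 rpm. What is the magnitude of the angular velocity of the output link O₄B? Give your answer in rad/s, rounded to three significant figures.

8.36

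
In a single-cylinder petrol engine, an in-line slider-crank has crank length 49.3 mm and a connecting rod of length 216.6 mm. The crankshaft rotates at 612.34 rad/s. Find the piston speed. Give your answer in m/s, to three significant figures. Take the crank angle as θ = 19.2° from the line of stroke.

12.1

ω = 612.3 rad/s
For an in-line slider-crank, x = r cosθ + √(L² − r² sin²θ), so v = −rω sinθ·[1 + r cosθ/√(L² − r² sin²θ)].
With r = 0.0493 m, L = 0.2166 m, θ = 19.2°: √(L² − r² sin²θ) = 0.21599 m.
v = −0.0493·612.3·0.32887·[1 + 0.0493·0.94438/0.21599] = -12.068 m/s.
|v| = 12.068 m/s.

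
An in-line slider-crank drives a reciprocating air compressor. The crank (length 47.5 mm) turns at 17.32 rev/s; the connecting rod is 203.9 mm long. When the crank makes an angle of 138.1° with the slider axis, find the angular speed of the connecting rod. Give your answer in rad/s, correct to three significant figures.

19.1

ω = 108.8 rad/s (converted from 17.32 rev/s).
The rod makes angle φ with the slider axis where L sinφ = r sinθ; differentiating, L cosφ·φ̇ = r ω cosθ.
L cosφ = √(L² − r² sin²θ) = 0.20142 m.
|ω_rod| = r ω |cosθ| / √(L² − r² sin²θ) = 0.0475·108.8·0.74431/0.20142 = 19.102 rad/s.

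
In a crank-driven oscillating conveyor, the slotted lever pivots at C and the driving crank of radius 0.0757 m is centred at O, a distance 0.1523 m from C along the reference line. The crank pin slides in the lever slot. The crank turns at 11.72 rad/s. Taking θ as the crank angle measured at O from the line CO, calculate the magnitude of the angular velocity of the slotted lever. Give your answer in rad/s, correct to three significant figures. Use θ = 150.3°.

5.64

ω = 11.72 rad/s
Crank pin A relative to C: A = (d + r cosθ, r sinθ); lever angle φ = atan2(r sinθ, d + r cosθ).
Differentiating tanφ: φ̇ = rω(d cosθ + r)/(d² + r² + 2dr cosθ).
d² + r² + 2dr cosθ = |CA|² = 0.00889668 m²;  d cosθ + r = -0.056593 m.
|ω_lever| = |0.0757·11.72·-0.056593| / 0.00889668 = 5.6436 rad/s.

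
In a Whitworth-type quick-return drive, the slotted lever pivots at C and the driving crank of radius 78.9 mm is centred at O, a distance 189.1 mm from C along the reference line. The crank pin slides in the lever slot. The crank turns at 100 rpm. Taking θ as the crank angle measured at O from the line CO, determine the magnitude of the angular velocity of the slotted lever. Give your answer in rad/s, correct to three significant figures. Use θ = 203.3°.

5.37

ω = 10.47 rad/s (from 100 rpm).
Crank pin A relative to C: A = (d + r cosθ, r sinθ); lever angle φ = atan2(r sinθ, d + r cosθ).
Differentiating tanφ: φ̇ = rω(d cosθ + r)/(d² + r² + 2dr cosθ).
d² + r² + 2dr cosθ = |CA|² = 0.0145776 m²;  d cosθ + r = -0.094778 m.
|ω_lever| = |0.0789·10.47·-0.094778| / 0.0145776 = 5.3719 rad/s.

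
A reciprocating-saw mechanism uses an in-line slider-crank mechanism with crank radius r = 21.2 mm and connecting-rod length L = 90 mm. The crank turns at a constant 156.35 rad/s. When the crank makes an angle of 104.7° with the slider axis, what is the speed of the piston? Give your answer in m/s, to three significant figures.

ω = 156.3 rad/s
For an in-line slider-crank, x = r cosθ + √(L² − r² sin²θ), so v = −rω sinθ·[1 + r cosθ/√(L² − r² sin²θ)].
With r = 0.0212 m, L = 0.09 m, θ = 104.7°: √(L² − r² sin²θ) = 0.087633 m.
v = −0.0212·156.3·0.96727·[1 + 0.0212·-0.25376/0.087633] = -3.0093 m/s.
|v| = 3.0093 m/s.

3.01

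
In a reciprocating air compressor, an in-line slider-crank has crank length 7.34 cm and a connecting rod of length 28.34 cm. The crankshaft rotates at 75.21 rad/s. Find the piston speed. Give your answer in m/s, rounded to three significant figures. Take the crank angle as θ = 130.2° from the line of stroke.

3.50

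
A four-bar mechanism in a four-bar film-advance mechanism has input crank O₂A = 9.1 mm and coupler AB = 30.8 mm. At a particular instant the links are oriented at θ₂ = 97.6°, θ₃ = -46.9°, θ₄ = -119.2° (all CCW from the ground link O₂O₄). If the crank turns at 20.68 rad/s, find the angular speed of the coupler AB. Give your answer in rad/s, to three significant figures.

3.84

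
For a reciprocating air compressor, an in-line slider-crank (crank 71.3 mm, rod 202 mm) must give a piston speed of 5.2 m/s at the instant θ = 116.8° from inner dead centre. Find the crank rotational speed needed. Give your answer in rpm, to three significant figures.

For an in-line slider-crank, |v_piston| = rω|sinθ|·[1 + r cosθ/√(L² − r² sin²θ)].
With r = 0.0713 m, L = 0.202 m, θ = 116.8°: the bracketed kinematic factor |dx/dθ| = 0.05297 m.
ω = v/|dx/dθ| = 5.2/0.05297 = 98.17 rad/s.
N = 60ω/(2π) = 937.45 rpm.

937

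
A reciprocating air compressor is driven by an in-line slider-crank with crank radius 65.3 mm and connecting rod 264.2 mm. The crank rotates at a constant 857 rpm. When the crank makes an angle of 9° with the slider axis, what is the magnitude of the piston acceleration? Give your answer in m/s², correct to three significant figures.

ω = 2π·857/60 = 89.74 rad/s
x(θ) = r cosθ + √(L² − r² sin²θ); with ω constant, a = ω²·d²x/dθ².
d²x/dθ² = −r cosθ − r²(cos2θ)/√u − r⁴ sin²2θ/(4u^{3/2}),  u = L² − r² sin²θ = 0.0696973 m².
Substituting r = 0.0653 m, L = 0.2642 m, θ = 9°: d²x/dθ² = -0.079881 m.
a = ω²·d²x/dθ² = (89.74)²·(-0.079881) = -643.37 m/s²;  |a| = 643.37 m/s².

643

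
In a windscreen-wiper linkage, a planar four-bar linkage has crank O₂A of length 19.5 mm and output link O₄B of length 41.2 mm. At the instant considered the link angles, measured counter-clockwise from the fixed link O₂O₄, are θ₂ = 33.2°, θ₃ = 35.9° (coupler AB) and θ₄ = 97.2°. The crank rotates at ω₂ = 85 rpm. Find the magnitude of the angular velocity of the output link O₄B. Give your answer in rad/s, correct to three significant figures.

0.226

ω₂ = 8.901 rad/s (from 85 rpm).
Differentiating the loop-closure r₂e^{iθ₂}+r₃e^{iθ₃}=r₁+r₄e^{iθ₄} gives r₂ω₂e^{iθ₂}+r₃ω₃e^{iθ₃}=r₄ω₄e^{iθ₄}.
Eliminating the other unknown: ω₄ = r₂ω₂ sin(θ₂−θ₃) / [r₄ sin(θ₄−θ₃)].
Numerator sine = -0.04711; denominator sine = +0.87715.
Result = 0.0195·8.901·(-0.04711) / (0.0412·(+0.87715)) = -0.22625 rad/s; magnitude 0.22625 rad/s.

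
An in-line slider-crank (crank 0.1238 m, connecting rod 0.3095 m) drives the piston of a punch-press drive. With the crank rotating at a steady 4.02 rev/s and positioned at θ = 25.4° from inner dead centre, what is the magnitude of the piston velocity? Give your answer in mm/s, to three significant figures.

1830

ω = 2π·4.02 = 25.26 rad/s
For an in-line slider-crank, x = r cosθ + √(L² − r² sin²θ), so v = −rω sinθ·[1 + r cosθ/√(L² − r² sin²θ)].
With r = 0.1238 m, L = 0.3095 m, θ = 25.4°: √(L² − r² sin²θ) = 0.30491 m.
v = −0.1238·25.26·0.42894·[1 + 0.1238·0.90334/0.30491] = -1.8332 m/s.
|v| = 1.8332 m/s = 1833.2 mm/s.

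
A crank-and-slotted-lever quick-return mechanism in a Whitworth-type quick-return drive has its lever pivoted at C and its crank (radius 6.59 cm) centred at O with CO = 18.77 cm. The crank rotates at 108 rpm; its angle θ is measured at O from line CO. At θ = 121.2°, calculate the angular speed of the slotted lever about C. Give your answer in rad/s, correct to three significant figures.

ω = 11.31 rad/s (from 108 rpm).
Crank pin A relative to C: A = (d + r cosθ, r sinθ); lever angle φ = atan2(r sinθ, d + r cosθ).
Differentiating tanφ: φ̇ = rω(d cosθ + r)/(d² + r² + 2dr cosθ).
d² + r² + 2dr cosθ = |CA|² = 0.0267587 m²;  d cosθ + r = -0.031334 m.
|ω_lever| = |0.0659·11.31·-0.031334| / 0.0267587 = 0.87274 rad/s.

0.873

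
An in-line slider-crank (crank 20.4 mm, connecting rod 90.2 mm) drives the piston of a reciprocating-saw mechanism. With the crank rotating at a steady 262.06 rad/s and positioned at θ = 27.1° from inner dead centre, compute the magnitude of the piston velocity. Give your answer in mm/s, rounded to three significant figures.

2930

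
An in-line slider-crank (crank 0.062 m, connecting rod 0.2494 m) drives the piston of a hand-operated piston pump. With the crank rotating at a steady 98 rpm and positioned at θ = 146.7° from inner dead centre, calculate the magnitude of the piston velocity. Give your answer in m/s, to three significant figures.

0.276

ω = 2π·98/60 = 10.26 rad/s
For an in-line slider-crank, x = r cosθ + √(L² − r² sin²θ), so v = −rω sinθ·[1 + r cosθ/√(L² − r² sin²θ)].
With r = 0.062 m, L = 0.2494 m, θ = 146.7°: √(L² − r² sin²θ) = 0.24707 m.
v = −0.062·10.26·0.54902·[1 + 0.062·-0.83581/0.24707] = -0.27606 m/s.
|v| = 0.27606 m/s.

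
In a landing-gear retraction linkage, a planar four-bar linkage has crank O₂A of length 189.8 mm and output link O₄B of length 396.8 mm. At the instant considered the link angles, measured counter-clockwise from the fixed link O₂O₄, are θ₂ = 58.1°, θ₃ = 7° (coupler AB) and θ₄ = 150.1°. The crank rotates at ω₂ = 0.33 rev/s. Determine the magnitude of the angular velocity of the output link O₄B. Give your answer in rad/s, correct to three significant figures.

ω₂ = 2.073 rad/s (from 0.33 rev/s).
Differentiating the loop-closure r₂e^{iθ₂}+r₃e^{iθ₃}=r₁+r₄e^{iθ₄} gives r₂ω₂e^{iθ₂}+r₃ω₃e^{iθ₃}=r₄ω₄e^{iθ₄}.
Eliminating the other unknown: ω₄ = r₂ω₂ sin(θ₂−θ₃) / [r₄ sin(θ₄−θ₃)].
Numerator sine = +0.77824; denominator sine = +0.60042.
Result = 0.1898·2.073·(+0.77824) / (0.3968·(+0.60042)) = +1.2855 rad/s; magnitude 1.2855 rad/s.

1.29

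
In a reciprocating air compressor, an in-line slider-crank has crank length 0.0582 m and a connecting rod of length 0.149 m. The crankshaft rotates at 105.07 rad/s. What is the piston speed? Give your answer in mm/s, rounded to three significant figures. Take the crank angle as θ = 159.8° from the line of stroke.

ω = 105.1 rad/s
For an in-line slider-crank, x = r cosθ + √(L² − r² sin²θ), so v = −rω sinθ·[1 + r cosθ/√(L² − r² sin²θ)].
With r = 0.0582 m, L = 0.149 m, θ = 159.8°: √(L² − r² sin²θ) = 0.14764 m.
v = −0.0582·105.1·0.34530·[1 + 0.0582·-0.93849/0.14764] = -1.3303 m/s.
|v| = 1.3303 m/s = 1330.3 mm/s.

1330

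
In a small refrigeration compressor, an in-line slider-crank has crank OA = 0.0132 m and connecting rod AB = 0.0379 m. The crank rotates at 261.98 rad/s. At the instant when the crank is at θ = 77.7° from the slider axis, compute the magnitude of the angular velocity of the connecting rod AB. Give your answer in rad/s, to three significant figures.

ω = 262 rad/s
The rod makes angle φ with the slider axis where L sinφ = r sinθ; differentiating, L cosφ·φ̇ = r ω cosθ.
L cosφ = √(L² − r² sin²θ) = 0.035638 m.
|ω_rod| = r ω |cosθ| / √(L² − r² sin²θ) = 0.0132·262·0.21303/0.035638 = 20.671 rad/s.

20.7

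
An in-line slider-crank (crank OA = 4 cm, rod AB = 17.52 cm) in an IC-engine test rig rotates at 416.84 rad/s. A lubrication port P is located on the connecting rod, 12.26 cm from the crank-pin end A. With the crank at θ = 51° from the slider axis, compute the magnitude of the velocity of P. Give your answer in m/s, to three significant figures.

ω = 416.8 rad/s.  Crank-pin speed |V_A| = rω = 16.674 m/s, perpendicular to OA.
Rod angle: sinφ = −(r/L) sinθ ⇒ φ = -10.220°; ω_rod = −rω cosθ/√(L²−r²sin²θ) = -60.857 rad/s.
V_P = V_A + ω_rod × AP, with AP = 0.1226 m along the rod.
Components: V_Px = −rω sinθ − a·ω_rod·sinφ = -14.282 m/s;  V_Py = rω cosθ + a·ω_rod·cosφ = +3.1503 m/s.
|V_P| = √(V_Px² + V_Py²) = 14.625 m/s.

14.6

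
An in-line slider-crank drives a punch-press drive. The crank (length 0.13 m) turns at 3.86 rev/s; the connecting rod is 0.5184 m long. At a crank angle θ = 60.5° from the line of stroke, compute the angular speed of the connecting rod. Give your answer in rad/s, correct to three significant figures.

ω = 24.25 rad/s (converted from 3.86 rev/s).
The rod makes angle φ with the slider axis where L sinφ = r sinθ; differentiating, L cosφ·φ̇ = r ω cosθ.
L cosφ = √(L² − r² sin²θ) = 0.5059 m.
|ω_rod| = r ω |cosθ| / √(L² − r² sin²θ) = 0.13·24.25·0.49242/0.5059 = 3.0689 rad/s.

3.07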